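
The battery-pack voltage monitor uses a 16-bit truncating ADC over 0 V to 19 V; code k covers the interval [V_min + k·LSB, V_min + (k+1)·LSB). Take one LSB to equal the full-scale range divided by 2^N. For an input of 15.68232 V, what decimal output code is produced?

54092

Full-scale range = 19 V. LSB = 19 V / 2^16 ≈ 289.9 µV.
code = ⌊(V_in − V_min)/LSB⌋ = ⌊(V_in − V_min) × 2^16 / range⌋
     = ⌊(15.68232 − (0)) × 65536 / 19⌋ = ⌊15.68232 × 65536/19⌋
     = ⌊54092.449⌋ = 54092.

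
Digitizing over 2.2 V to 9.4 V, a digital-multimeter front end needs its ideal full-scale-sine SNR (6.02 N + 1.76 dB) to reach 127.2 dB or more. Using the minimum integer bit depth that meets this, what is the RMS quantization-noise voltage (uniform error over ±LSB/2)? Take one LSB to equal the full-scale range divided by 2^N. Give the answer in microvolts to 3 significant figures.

Full-scale range = 9.4 V − (2.2 V) = 7.2 V.
N ≥ (127.2 − 1.76)/6.02 = 20.837 → N_min = 21.
One LSB is 7.2 V / 2097152 = 3.4332 µV.
V_rms = LSB/√12 = 0.991 µV.

0.991 µV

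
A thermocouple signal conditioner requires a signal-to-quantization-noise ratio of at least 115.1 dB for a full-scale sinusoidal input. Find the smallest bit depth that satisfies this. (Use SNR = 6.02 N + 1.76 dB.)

19 bits

N ≥ (115.1 − 1.76)/6.02 = 18.827 → N_min = 19.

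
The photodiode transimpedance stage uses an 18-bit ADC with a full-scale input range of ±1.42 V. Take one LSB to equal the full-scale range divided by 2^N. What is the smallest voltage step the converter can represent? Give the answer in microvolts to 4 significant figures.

Full-scale range = 1.42 V − (-1.42 V) = 2.84 V.
There are 2^18 = 262144 steps.
LSB = 2.84 V ÷ 2^18 = 2.84/262144 V = 10.83 µV.

10.83 µV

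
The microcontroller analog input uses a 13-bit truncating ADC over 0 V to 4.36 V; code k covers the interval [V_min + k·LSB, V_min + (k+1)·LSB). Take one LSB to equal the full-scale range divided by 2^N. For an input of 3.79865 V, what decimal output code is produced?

Full-scale range = 4.36 V. LSB = 4.36 V / 2^13 ≈ 0.5322 mV.
code = ⌊(V_in − V_min)/LSB⌋ = ⌊(V_in − V_min) × 2^13 / range⌋
     = ⌊(3.79865 − (0)) × 8192 / 4.36⌋ = ⌊3.79865 × 8192/4.36⌋
     = ⌊7137.280⌋ = 7137.

7137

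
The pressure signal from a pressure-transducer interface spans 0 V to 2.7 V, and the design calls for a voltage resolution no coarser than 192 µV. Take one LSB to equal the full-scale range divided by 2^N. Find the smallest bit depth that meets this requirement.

14 bits

Full-scale range = 2.7 V.
Levels needed ≥ 2.7/192 µV = 14060. 2^14 = 16384 suffices, so N_min = 14.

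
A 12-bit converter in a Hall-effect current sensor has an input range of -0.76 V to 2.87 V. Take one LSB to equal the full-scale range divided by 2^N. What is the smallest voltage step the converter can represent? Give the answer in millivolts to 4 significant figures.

0.8862 mV

Range = 2.87 − (-0.76) = 3.63 V.
2^12 = 4096 levels.
One LSB is 3.63 V / 4096 = 0.8862 mV.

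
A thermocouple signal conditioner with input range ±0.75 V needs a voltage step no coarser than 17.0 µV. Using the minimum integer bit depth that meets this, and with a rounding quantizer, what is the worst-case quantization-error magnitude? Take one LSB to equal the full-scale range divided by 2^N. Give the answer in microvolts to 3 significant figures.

5.72 µV

Full-scale range = 0.75 V − (-0.75 V) = 1.5 V.
Required number of levels: 1.5/17.0 µV = 88235; smallest N with 2^N ≥ that is 17.
Step size = 1.5/131072 V = 11.444 µV.
|e|_max = LSB/2 = 5.72 µV.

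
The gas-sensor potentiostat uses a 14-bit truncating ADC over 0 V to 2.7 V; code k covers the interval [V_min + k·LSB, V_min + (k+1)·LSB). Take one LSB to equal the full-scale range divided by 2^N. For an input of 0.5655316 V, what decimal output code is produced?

V_FS = 2.7 V. LSB = 2.7 V / 2^14 ≈ 164.8 µV.
V_in − V_min = 0.5655316 − (0) = 0.5655316 V.
Divide by LSB: 0.5655316 × 16384/2.7 = 3431.7295.
Truncating gives code 3431.

3431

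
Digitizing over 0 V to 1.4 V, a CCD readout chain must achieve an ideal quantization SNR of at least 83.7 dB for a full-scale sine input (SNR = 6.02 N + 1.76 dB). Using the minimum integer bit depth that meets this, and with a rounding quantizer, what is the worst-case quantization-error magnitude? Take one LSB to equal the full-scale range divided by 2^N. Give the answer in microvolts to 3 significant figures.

42.7 µV

Full-scale range = 1.4 V.
Solving 6.02 N ≥ 83.7 − 1.76: N ≥ 13.611. Round up → N = 14.
LSB = 1.4 V ÷ 2^14 = 1.4/16384 V = 85.449 µV.
Max error for round-to-nearest is LSB/2 = 42.7 µV.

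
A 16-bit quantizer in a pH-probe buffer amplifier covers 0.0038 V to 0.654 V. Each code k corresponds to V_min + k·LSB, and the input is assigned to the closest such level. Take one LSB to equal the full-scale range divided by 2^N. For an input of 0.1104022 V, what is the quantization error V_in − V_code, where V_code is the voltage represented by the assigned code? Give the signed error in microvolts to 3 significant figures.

The full-scale span is 0.654 − (0.0038) = 0.6502 V. LSB = 0.6502 V / 2^16 ≈ 9.921 µV.
(V_in − V_min)/LSB = (0.1104022 − (0.0038)) × 65536/0.6502 = 10744.8197 → nearest code k = 10745.
Reconstructed level: 0.0038 + 10745 × 0.6502/65536 V = 0.11040398865 V.
e = 0.1104022 − (0.11040398865) = −1.79 µV.

−1.79 µV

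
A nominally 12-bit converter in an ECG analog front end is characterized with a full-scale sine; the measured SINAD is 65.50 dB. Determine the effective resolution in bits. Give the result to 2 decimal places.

10.59 bits

Inverting SNR = 6.02 N + 1.76: N_eff = (65.50 − 1.76)/6.02 = 10.5880.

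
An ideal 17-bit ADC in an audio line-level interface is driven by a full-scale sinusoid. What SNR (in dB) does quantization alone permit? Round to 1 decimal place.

SNR = 6.02·17 + 1.76 = 104.10 dB.

104.1 dB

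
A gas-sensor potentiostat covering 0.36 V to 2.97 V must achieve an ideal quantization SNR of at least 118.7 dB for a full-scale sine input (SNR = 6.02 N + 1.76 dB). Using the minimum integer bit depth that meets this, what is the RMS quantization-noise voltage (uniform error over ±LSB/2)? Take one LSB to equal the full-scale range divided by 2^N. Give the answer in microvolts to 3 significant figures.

Full-scale range = 2.97 V − (0.36 V) = 2.61 V.
Solving 6.02 N ≥ 118.7 − 1.76: N ≥ 19.425. Round up → N = 20.
One LSB is 2.61 V / 1048576 = 2.4891 µV.
V_rms = LSB/√12 = 0.719 µV.

0.719 µV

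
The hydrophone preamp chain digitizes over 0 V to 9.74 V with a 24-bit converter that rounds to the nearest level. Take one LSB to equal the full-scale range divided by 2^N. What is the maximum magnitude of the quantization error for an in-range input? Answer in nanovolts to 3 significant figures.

290 nV

Full-scale range = 9.74 V.
One LSB is 9.74 V / 16777216 = 0.58055 µV.
A rounding quantizer has |error| ≤ LSB/2 = 290 nV.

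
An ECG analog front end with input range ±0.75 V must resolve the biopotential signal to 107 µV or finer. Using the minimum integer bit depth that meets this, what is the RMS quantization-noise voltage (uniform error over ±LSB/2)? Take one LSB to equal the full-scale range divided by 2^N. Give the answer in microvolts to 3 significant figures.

The full-scale span is 0.75 − (-0.75) = 1.5 V.
1.5 V / 107 µV = 14020. Since 2^13 = 8192 and 2^14 = 16384, N = 14.
Step size = 1.5/16384 V = 91.553 µV.
V_rms = LSB/√12 = 26.4 µV.

26.4 µV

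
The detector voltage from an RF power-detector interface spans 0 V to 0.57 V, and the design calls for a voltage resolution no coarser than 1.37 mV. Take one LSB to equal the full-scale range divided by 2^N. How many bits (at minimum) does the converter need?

Full-scale range = 0.57 V.
0.57 V / 1.37 mV = 416.1. Since 2^8 = 256 and 2^9 = 512, N = 9.

9 bits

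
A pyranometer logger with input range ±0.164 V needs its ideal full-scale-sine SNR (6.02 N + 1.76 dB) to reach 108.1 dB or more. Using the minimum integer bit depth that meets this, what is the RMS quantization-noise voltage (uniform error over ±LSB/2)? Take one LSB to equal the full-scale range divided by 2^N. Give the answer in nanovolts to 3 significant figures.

Range = 0.164 − (-0.164) = 0.328 V.
N ≥ (108.1 − 1.76)/6.02 = 17.664 → N_min = 18.
One LSB is 0.328 V / 262144 = 1.2512 µV.
σ_q = LSB/√12 = 1.2512 µV/3.4641 = 361 nV.

361 nV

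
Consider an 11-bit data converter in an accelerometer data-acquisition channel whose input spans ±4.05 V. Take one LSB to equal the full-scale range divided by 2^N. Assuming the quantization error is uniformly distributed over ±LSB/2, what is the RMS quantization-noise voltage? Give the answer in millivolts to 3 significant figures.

Full-scale range = 4.05 V − (-4.05 V) = 8.1 V.
LSB = 8.1 V ÷ 2^11 = 8.1/2048 V = 3.9551 mV.
For a uniform distribution on [−LSB/2, +LSB/2], V_rms = LSB/√12 = 3.9551 mV/3.4641 = 1.14 mV.

1.14 mV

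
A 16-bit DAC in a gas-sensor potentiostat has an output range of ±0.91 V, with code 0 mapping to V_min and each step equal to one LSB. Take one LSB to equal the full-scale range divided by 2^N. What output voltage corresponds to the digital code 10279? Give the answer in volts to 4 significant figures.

-0.6245 V

The full-scale span is 0.91 − (-0.91) = 1.82 V. LSB = 1.82 V / 2^16.
V_out = V_min + code × LSB = -0.91 V + 10279 × 1.82 V / 65536
      = -0.91 V + 0.285458 V = -0.624542 V.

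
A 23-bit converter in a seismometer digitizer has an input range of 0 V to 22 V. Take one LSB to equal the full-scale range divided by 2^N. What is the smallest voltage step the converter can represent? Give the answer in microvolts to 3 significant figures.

Range is 22 V.
There are 2^23 = 8388608 steps.
LSB = 22 V / 2^23 = 2.62 µV.

2.62 µV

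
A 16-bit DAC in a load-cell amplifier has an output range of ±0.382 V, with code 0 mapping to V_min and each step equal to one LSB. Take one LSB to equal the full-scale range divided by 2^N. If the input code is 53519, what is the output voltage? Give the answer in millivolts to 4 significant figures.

241.9 mV

Full-scale range = 0.382 V − (-0.382 V) = 0.764 V. LSB = 0.764 V / 2^16.
V_out = -0.382 + 53519 × (0.764/65536) V
      = -0.382 + 0.623909 = 0.241909 V.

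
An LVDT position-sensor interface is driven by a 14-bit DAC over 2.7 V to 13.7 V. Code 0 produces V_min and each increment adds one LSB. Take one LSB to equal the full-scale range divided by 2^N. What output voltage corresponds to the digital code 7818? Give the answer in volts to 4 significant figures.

Span: 13.7 V − (2.7 V) = 11 V. LSB = 11 V / 2^14.
V_out = 2.7 + 7818 × (11/16384) V
      = 2.7 + 5.24890 = 7.94890 V.

7.949 V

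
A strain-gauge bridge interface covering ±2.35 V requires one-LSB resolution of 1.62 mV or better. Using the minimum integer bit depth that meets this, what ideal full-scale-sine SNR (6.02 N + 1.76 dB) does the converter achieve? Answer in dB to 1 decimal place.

Range = 2.35 − (-2.35) = 4.7 V.
Required number of levels: 4.7/1.62 mV = 2901.2; smallest N with 2^N ≥ that is 12.
6.02(12) + 1.76 = 74.00 dB.

74.0 dB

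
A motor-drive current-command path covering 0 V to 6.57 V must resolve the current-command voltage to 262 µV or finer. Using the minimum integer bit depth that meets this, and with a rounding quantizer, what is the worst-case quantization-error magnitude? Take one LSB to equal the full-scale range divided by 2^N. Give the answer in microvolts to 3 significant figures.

100 µV

Range is 6.57 V.
Levels needed ≥ 6.57/262 µV = 25080. 2^15 = 32768 suffices, so N_min = 15.
LSB = 6.57 V ÷ 2^15 = 6.57/32768 V = 200.50 µV.
|e|_max = LSB/2 = 100 µV.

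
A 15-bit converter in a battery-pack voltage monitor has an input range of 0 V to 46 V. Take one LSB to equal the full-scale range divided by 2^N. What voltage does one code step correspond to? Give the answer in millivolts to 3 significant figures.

Range is 46 V.
Number of codes = 2^15 = 32768.
Step size = 46/32768 V = 1.40 mV.

1.40 mV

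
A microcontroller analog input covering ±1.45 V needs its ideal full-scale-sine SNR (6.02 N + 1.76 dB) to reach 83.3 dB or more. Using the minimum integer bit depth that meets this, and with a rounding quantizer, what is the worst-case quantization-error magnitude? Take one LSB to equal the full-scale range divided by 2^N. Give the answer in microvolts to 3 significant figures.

Full-scale range = 1.45 V − (-1.45 V) = 2.9 V.
Required N = ⌈(83.3 − 1.76)/6.02⌉ = ⌈13.545⌉ = 14.
One LSB is 2.9 V / 16384 = 177.00 µV.
Half an LSB is 88.5 µV.

88.5 µV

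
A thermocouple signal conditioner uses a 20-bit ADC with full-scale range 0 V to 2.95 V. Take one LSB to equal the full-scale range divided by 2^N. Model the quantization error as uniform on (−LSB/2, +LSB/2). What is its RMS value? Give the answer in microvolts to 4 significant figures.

0.8121 µV

Span = 2.95 V.
LSB = 2.95 V / 2^20 = 2.81334 µV.
V_rms = LSB/√12 = 2.81334 µV / √12 = 0.8121 µV.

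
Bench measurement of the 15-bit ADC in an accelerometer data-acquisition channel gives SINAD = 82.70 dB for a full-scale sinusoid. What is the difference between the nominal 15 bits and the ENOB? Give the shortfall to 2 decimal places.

1.55 bits

N_eff = (82.70 − 1.76)/6.02 = 13.4452 bits.
Lost resolution: 15 − 13.4452 = 1.5548 bits.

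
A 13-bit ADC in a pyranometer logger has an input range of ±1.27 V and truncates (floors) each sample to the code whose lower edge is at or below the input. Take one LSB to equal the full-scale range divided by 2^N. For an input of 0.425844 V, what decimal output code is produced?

5469

The full-scale span is 1.27 − (-1.27) = 2.54 V. LSB = 2.54 V / 2^13 ≈ 310.1 µV.
(V_in − V_min) × 2^13/range = (0.425844 − (-1.27)) × 8192/2.54 = 5469.431.
Floor → code = 5469.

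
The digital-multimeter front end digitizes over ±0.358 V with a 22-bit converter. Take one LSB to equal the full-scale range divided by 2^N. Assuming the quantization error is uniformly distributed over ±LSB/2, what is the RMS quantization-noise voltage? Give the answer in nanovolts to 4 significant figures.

49.28 nV

The full-scale span is 0.358 − (-0.358) = 0.716 V.
LSB = 0.716 V ÷ 2^22 = 0.716/4194304 V = 170.708 nV.
RMS of a uniform error over width LSB is LSB/√12 = 49.28 nV.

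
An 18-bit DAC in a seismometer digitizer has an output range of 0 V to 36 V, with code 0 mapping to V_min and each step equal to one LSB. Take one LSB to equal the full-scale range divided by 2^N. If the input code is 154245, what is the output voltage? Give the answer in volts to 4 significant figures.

21.18 V

V_FS = 36 V. LSB = 36 V / 2^18.
Output = V_min + (154245/262144) × range = 0 + 0.588398 × 36 V
      = 0 V + 21.1823 V = 21.1823 V.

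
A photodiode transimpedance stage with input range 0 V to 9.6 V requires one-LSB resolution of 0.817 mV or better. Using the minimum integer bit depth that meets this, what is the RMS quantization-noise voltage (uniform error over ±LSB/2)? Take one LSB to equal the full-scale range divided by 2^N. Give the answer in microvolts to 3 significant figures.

V_FS = 9.6 V.
Need 2^N ≥ 9.6 V / 0.817 mV = 11750 → N_min = 14.
Step size = 9.6/16384 V = 0.58594 mV.
V_rms = LSB/√12 = 169 µV.

169 µV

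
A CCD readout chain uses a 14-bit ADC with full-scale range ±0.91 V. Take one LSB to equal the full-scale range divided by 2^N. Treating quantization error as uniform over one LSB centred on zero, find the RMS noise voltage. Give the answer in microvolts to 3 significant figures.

32.1 µV

Span: 0.91 V − (-0.91 V) = 1.82 V.
Step size = 1.82/16384 V = 111.08 µV.
σ_q = LSB/√12 = 111.08 µV/3.4641 = 32.1 µV.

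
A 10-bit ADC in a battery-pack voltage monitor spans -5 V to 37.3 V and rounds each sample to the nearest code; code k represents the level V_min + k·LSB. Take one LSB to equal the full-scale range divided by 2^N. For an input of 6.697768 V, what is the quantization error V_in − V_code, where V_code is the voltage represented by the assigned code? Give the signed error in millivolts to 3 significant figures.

Full-scale range = 37.3 V − (-5 V) = 42.3 V. LSB = 42.3 V / 2^10 ≈ 41.31 mV.
(6.697768 − (-5)) / LSB = 11.697768 × 1024/42.3 = 283.1800. Nearest integer: k = 283.
V_code = V_min + k × range/2^10 = -5 + 283 × 42.3/1024 = 6.690332031 V.
V_in − V_code = 6.697768 − (6.690332031) = +7.44 mV.

+7.44 mV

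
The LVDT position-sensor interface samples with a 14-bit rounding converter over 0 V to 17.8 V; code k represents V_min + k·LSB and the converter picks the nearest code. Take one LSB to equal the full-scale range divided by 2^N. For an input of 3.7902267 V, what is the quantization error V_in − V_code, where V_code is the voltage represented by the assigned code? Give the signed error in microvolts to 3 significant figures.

−313 µV

Span = 17.8 V. LSB = 17.8 V / 2^14 ≈ 1.086 mV.
(V_in − V_min)/LSB = (3.7902267 − (0)) × 16384/17.8 = 3488.7120 → nearest code k = 3489.
V_code = 0 + (3489/16384) × 17.8 = 3.7905395508 V.
e = 3.7902267 − (3.7905395508) = −313 µV.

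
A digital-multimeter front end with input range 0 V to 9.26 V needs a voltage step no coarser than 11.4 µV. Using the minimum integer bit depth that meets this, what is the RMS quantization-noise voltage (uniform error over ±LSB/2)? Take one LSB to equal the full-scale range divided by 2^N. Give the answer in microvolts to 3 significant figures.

V_FS = 9.26 V.
Levels needed ≥ 9.26/11.4 µV = 812300. 2^20 = 1048576 suffices, so N_min = 20.
LSB = 9.26 V / 2^20 = 8.8310 µV.
σ_q = LSB/√12 = 8.8310 µV/3.4641 = 2.55 µV.

2.55 µV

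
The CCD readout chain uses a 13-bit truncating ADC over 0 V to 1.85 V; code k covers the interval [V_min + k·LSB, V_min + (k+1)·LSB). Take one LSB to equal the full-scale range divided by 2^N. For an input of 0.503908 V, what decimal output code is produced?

V_FS = 1.85 V. LSB = 1.85 V / 2^13 ≈ 225.8 µV.
code = ⌊(V_in − V_min)/LSB⌋ = ⌊(V_in − V_min) × 2^13 / range⌋
     = ⌊(0.503908 − (0)) × 8192 / 1.85⌋ = ⌊0.503908 × 8192/1.85⌋
     = ⌊2231.359⌋ = 2231.

2231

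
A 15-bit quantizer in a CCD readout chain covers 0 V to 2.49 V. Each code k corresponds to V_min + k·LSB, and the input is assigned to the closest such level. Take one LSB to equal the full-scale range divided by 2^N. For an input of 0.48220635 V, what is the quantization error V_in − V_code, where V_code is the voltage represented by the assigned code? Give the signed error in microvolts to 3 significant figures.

Range is 2.49 V. LSB = 2.49 V / 2^15 ≈ 75.99 µV.
(0.48220635 − (0)) / LSB = 0.48220635 × 32768/2.49 = 6345.7581. Nearest integer: k = 6346.
V_code = 0 + (6346/32768) × 2.49 = 0.48222473145 V.
Error = V_in − V_code = 0.48220635 − (0.48222473145) = −18.4 µV.

−18.4 µV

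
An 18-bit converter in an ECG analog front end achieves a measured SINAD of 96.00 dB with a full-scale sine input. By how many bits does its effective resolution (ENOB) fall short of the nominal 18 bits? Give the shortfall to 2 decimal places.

ENOB = (SINAD − 1.76)/6.02 = (96.00 − 1.76)/6.02 = 15.6545 bits.
Lost resolution: 18 − 15.6545 = 2.3455 bits.

2.35 bits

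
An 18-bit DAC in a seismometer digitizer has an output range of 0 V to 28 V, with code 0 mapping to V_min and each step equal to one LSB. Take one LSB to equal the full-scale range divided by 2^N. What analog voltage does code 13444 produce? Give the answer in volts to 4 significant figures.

V_FS = 28 V. LSB = 28 V / 2^18.
V_out = V_min + code × LSB = 0 V + 13444 × 28 V / 262144
      = 0 V + 1.43597 V = 1.43597 V.

1.436 V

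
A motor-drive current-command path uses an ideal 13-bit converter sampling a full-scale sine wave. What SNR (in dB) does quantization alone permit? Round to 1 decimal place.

6.02(13) + 1.76 = 78.26 + 1.76 = 80.02 dB.

80.0 dB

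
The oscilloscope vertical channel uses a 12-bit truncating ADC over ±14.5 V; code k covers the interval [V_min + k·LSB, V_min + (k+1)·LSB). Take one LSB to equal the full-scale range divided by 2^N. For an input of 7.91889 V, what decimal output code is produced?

3166

The full-scale span is 14.5 − (-14.5) = 29 V. LSB = 29 V / 2^12 ≈ 7.080 mV.
code = ⌊(V_in − V_min)/LSB⌋ = ⌊(V_in − V_min) × 2^12 / range⌋
     = ⌊(7.91889 − (-14.5)) × 4096 / 29⌋ = ⌊22.41889 × 4096/29⌋
     = ⌊3166.475⌋ = 3166.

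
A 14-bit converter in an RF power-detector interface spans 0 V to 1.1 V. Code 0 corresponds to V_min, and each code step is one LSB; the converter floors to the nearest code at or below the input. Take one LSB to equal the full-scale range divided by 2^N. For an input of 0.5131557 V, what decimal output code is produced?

7643

Full-scale range = 1.1 V. LSB = 1.1 V / 2^14 ≈ 67.14 µV.
(V_in − V_min) × 2^14/range = (0.5131557 − (0)) × 16384/1.1 = 7643.221.
Floor → code = 7643.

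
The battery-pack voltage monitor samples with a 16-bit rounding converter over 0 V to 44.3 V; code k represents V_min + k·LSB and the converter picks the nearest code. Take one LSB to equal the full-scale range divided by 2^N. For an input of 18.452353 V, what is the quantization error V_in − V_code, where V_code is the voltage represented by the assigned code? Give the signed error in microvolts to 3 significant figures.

−122 µV

V_FS = 44.3 V. LSB = 44.3 V / 2^16 ≈ 0.6760 mV.
(V_in − V_min)/LSB = (18.452353 − (0)) × 65536/44.3 = 27297.8196 → nearest code k = 27298.
V_code = 0 + (27298/65536) × 44.3 = 18.452474976 V.
Error = V_in − V_code = 18.452353 − (18.452474976) = −122 µV.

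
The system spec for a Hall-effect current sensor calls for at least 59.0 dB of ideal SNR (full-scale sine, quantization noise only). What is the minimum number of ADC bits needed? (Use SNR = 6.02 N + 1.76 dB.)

Solving 6.02 N ≥ 59.0 − 1.76: N ≥ 9.508. Round up → N = 10.

10 bits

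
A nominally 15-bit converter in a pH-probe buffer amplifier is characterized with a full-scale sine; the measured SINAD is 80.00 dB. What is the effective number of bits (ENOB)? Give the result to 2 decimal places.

13.00 bits

ENOB = (80.00 − 1.76)/6.02 = 12.9967 bits.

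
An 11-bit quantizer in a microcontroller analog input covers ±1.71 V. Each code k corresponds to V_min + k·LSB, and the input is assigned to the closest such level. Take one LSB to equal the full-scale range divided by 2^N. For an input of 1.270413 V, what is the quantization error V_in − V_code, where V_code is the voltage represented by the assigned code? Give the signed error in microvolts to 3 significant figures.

−398 µV

Span: 1.71 V − (-1.71 V) = 3.42 V. LSB = 3.42 V / 2^11 ≈ 1.670 mV.
(1.270413 − (-1.71)) / LSB = 2.980413 × 2048/3.42 = 1784.7619. Nearest integer: k = 1785.
V_code = V_min + k × range/2^11 = -1.71 + 1785 × 3.42/2048 = 1.270810547 V.
e = 1.270413 − (1.270810547) = −398 µV.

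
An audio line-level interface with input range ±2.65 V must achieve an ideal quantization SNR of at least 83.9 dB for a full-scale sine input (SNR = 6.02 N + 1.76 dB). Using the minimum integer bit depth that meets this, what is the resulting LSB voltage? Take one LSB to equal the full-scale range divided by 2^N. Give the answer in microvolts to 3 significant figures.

323 µV

Span: 2.65 V − (-2.65 V) = 5.3 V.
N ≥ (83.9 − 1.76)/6.02 = 13.645 → N_min = 14.
LSB = 5.3 V ÷ 2^14 = 5.3/16384 V = 323 µV.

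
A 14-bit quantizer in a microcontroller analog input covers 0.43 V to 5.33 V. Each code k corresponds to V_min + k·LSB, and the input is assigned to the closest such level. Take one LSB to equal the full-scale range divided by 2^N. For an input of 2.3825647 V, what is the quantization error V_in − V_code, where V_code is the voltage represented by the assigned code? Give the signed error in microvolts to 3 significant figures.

Full-scale range = 5.33 V − (0.43 V) = 4.9 V. LSB = 4.9 V / 2^14 ≈ 299.1 µV.
(2.3825647 − (0.43)) / LSB = 1.9525647 × 16384/4.9 = 6528.7388. Nearest integer: k = 6529.
Reconstructed level: 0.43 + 6529 × 4.9/16384 V = 2.3826428223 V.
Error = V_in − V_code = 2.3825647 − (2.3826428223) = −78.1 µV.

−78.1 µV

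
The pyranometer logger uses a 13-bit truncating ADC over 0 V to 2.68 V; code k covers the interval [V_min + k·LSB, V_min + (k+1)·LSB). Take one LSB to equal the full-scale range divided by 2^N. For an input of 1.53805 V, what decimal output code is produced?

V_FS = 2.68 V. LSB = 2.68 V / 2^13 ≈ 327.1 µV.
(V_in − V_min) × 2^13/range = (1.53805 − (0)) × 8192/2.68 = 4701.383.
Floor → code = 4701.

4701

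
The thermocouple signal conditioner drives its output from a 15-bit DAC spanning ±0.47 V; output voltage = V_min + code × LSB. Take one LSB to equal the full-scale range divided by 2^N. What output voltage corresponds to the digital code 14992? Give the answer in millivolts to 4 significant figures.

-39.93 mV

Range = 0.47 − (-0.47) = 0.94 V. LSB = 0.94 V / 2^15.
V_out = -0.47 + 14992 × (0.94/32768) V
      = -0.47 V + 0.430068 V = -0.0399316 V.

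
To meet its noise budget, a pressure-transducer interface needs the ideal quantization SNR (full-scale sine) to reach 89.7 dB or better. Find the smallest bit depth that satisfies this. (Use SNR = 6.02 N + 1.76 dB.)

N ≥ (89.7 − 1.76)/6.02 = 14.608 → N_min = 15.

15 bits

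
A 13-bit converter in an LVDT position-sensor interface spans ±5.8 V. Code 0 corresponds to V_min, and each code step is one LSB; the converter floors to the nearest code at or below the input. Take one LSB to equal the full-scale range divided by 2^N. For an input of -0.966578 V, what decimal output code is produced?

Range = 5.8 − (-5.8) = 11.6 V. LSB = 11.6 V / 2^13 ≈ 1.416 mV.
V_in − V_min = -0.966578 − (-5.8) = 4.833422 V.
Divide by LSB: 4.833422 × 8192/11.6 = 3413.3960.
Truncating gives code 3413.

3413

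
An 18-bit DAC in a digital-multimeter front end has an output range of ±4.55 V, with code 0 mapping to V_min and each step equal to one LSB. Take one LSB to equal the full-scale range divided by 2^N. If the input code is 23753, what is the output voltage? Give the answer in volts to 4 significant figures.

Range = 4.55 − (-4.55) = 9.1 V. LSB = 9.1 V / 2^18.
Output = V_min + (23753/262144) × range = -4.55 + 0.0906105 × 9.1 V
      = -4.55 + 0.824556 = -3.72544 V.

-3.725 V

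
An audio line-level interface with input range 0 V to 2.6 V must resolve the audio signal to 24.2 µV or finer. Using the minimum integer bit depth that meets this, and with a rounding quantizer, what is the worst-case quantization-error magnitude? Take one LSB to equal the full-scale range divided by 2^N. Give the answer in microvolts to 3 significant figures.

Range is 2.6 V.
Need 2^N ≥ 2.6 V / 24.2 µV = 107400 → N_min = 17.
LSB = 2.6 V / 2^17 = 19.836 µV.
|e|_max = LSB/2 = 9.92 µV.

9.92 µV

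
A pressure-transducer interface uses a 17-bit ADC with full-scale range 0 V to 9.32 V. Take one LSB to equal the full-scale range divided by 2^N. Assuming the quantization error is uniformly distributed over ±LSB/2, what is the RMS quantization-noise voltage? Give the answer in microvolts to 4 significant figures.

Span = 9.32 V.
One LSB is 9.32 V / 131072 = 71.1060 µV.
σ_q = LSB/√12 = 71.1060 µV/3.4641 = 20.53 µV.

20.53 µV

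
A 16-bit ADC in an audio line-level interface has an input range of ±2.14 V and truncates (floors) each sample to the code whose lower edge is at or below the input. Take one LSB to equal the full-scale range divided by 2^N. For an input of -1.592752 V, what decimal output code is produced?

8379

The full-scale span is 2.14 − (-2.14) = 4.28 V. LSB = 4.28 V / 2^16 ≈ 65.31 µV.
(V_in − V_min) × 2^16/range = (-1.592752 − (-2.14)) × 65536/4.28 = 8379.543.
Floor → code = 8379.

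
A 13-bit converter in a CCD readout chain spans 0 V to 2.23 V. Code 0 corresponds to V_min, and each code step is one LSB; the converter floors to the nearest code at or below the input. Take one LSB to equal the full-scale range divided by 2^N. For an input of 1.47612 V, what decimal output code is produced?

Full-scale range = 2.23 V. LSB = 2.23 V / 2^13 ≈ 272.2 µV.
V_in − V_min = 1.47612 − (0) = 1.47612 V.
Divide by LSB: 1.47612 × 8192/2.23 = 5422.5897.
Truncating gives code 5422.

5422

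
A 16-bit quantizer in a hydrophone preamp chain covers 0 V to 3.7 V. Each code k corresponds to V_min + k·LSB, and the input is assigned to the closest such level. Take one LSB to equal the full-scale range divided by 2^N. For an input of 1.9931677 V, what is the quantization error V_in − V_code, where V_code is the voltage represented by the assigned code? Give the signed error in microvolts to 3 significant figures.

V_FS = 3.7 V. LSB = 3.7 V / 2^16 ≈ 56.46 µV.
(1.9931677 − (0)) / LSB = 1.9931677 × 65536/3.7 = 35303.8482. Nearest integer: k = 35304.
V_code = V_min + k × range/2^16 = 0 + 35304 × 3.7/65536 = 1.9931762695 V.
V_in − V_code = 1.9931677 − (1.9931762695) = −8.57 µV.

−8.57 µV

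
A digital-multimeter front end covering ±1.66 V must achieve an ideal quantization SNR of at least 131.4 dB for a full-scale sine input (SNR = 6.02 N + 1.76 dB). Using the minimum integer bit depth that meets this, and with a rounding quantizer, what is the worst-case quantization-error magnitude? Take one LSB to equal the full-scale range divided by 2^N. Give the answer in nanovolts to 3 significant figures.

396 nV

Range = 1.66 − (-1.66) = 3.32 V.
Required N = ⌈(131.4 − 1.76)/6.02⌉ = ⌈21.535⌉ = 22.
One LSB is 3.32 V / 4194304 = 0.79155 µV.
|e|_max = LSB/2 = 396 nV.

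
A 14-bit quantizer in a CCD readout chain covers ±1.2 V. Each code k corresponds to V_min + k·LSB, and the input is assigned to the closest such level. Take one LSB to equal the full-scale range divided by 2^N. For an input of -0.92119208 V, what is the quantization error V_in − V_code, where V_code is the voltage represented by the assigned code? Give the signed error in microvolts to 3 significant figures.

+48.2 µV

Full-scale range = 1.2 V − (-1.2 V) = 2.4 V. LSB = 2.4 V / 2^14 ≈ 146.5 µV.
Position in LSBs: (-0.92119208 − (-1.2)) × 16384/2.4 = 1903.3287; rounding gives k = 1903.
Reconstructed level: -1.2 + 1903 × 2.4/16384 V = -0.92124023438 V.
V_in − V_code = -0.92119208 − (-0.92124023438) = +48.2 µV.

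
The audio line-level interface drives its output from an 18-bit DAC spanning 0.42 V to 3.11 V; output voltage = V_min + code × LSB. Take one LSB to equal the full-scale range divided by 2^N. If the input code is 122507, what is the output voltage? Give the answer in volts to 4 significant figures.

1.677 V

Full-scale range = 3.11 V − (0.42 V) = 2.69 V. LSB = 2.69 V / 2^18.
V_out = V_min + code × LSB = 0.42 V + 122507 × 2.69 V / 262144
      = 0.42 V + 1.25711 V = 1.67711 V.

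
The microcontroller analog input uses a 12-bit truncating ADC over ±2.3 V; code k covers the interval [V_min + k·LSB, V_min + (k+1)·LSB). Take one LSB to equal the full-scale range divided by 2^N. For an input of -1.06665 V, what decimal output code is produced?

1098

Range = 2.3 − (-2.3) = 4.6 V. LSB = 4.6 V / 2^12 ≈ 1.123 mV.
code = ⌊(V_in − V_min)/LSB⌋ = ⌊(V_in − V_min) × 2^12 / range⌋
     = ⌊(-1.06665 − (-2.3)) × 4096 / 4.6⌋ = ⌊1.23335 × 4096/4.6⌋
     = ⌊1098.218⌋ = 1098.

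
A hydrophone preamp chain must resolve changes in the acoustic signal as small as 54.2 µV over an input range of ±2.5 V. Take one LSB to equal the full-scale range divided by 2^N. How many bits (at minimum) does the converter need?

The full-scale span is 2.5 − (-2.5) = 5 V.
Required number of levels: 5/54.2 µV = 92251; smallest N with 2^N ≥ that is 17.

17 bits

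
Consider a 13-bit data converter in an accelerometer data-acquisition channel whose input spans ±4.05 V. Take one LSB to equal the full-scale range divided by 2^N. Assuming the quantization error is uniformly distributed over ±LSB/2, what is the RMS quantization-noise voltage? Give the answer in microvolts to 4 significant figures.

285.4 µV

The full-scale span is 4.05 − (-4.05) = 8.1 V.
LSB = 8.1 V / 2^13 = 0.988770 mV.
RMS of a uniform error over width LSB is LSB/√12 = 285.4 µV.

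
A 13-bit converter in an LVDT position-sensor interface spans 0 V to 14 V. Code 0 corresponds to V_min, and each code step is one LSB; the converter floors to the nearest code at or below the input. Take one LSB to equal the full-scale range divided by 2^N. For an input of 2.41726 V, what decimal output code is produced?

1414

Full-scale range = 14 V. LSB = 14 V / 2^13 ≈ 1.709 mV.
code = ⌊(V_in − V_min)/LSB⌋ = ⌊(V_in − V_min) × 2^13 / range⌋
     = ⌊(2.41726 − (0)) × 8192 / 14⌋ = ⌊2.41726 × 8192/14⌋
     = ⌊1414.442⌋ = 1414.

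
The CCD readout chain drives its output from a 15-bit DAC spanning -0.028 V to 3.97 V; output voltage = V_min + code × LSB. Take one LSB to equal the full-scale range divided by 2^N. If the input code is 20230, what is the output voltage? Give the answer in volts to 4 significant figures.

2.440 V

Full-scale range = 3.97 V − (-0.028 V) = 3.998 V. LSB = 3.998 V / 2^15.
V_out = -0.028 + 20230 × (3.998/32768) V
      = -0.028 + 2.46825 = 2.44025 V.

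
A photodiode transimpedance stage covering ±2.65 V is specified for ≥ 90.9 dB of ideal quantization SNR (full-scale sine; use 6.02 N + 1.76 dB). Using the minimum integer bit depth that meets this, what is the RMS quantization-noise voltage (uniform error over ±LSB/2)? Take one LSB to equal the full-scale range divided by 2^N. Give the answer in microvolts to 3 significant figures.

46.7 µV

The full-scale span is 2.65 − (-2.65) = 5.3 V.
6.02 N + 1.76 ≥ 90.9 gives N ≥ 14.807, so the minimum integer is 15.
LSB = 5.3 V ÷ 2^15 = 5.3/32768 V = 161.74 µV.
RMS noise = LSB/√12 = 46.7 µV.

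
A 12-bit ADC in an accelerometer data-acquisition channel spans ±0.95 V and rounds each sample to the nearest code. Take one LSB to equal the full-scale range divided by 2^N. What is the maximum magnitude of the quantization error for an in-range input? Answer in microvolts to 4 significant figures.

Full-scale range = 0.95 V − (-0.95 V) = 1.9 V.
LSB = 1.9 V / 2^12 = 463.867 µV.
A rounding quantizer has |error| ≤ LSB/2 = 231.9 µV.

231.9 µV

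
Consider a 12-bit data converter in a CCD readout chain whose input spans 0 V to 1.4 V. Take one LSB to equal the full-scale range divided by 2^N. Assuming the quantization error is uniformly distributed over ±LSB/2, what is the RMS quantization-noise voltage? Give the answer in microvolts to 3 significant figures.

98.7 µV

Span = 1.4 V.
Step size = 1.4/4096 V = 341.80 µV.
For a uniform distribution on [−LSB/2, +LSB/2], V_rms = LSB/√12 = 341.80 µV/3.4641 = 98.7 µV.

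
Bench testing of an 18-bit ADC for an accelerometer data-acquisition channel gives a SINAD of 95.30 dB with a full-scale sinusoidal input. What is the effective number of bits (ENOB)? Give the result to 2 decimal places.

15.54 bits

Inverting SNR = 6.02 N + 1.76: N_eff = (95.30 − 1.76)/6.02 = 15.5382.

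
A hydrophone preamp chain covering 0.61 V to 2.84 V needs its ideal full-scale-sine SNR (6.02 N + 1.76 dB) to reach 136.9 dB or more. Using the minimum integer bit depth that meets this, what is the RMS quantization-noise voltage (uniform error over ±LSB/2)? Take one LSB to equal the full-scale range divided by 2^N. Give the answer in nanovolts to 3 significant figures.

Span: 2.84 V − (0.61 V) = 2.23 V.
6.02 N + 1.76 ≥ 136.9 gives N ≥ 22.449, so the minimum integer is 23.
Step size = 2.23/8388608 V = 265.84 nV.
V_rms = LSB/√12 = 76.7 nV.

76.7 nV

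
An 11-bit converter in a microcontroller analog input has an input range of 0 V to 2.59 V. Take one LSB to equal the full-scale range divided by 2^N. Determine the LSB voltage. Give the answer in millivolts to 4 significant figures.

1.265 mV

V_FS = 2.59 V.
There are 2^11 = 2048 steps.
LSB = 2.59 V / 2^11 = 1.265 mV.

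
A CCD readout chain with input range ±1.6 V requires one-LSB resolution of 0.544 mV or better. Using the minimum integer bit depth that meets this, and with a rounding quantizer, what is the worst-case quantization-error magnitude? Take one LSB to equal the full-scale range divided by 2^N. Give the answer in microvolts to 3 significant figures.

Full-scale range = 1.6 V − (-1.6 V) = 3.2 V.
3.2 V / 0.544 mV = 5882. Since 2^12 = 4096 and 2^13 = 8192, N = 13.
Step size = 3.2/8192 V = 390.63 µV.
Max error for round-to-nearest is LSB/2 = 195 µV.

195 µV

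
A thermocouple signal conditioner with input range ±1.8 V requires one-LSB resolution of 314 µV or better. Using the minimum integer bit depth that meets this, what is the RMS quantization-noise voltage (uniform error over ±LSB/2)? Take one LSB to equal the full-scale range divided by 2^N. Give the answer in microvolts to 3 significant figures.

Full-scale range = 1.8 V − (-1.8 V) = 3.6 V.
Levels needed ≥ 3.6/314 µV = 11460. 2^14 = 16384 suffices, so N_min = 14.
Step size = 3.6/16384 V = 219.73 µV.
V_rms = LSB/√12 = 63.4 µV.

63.4 µV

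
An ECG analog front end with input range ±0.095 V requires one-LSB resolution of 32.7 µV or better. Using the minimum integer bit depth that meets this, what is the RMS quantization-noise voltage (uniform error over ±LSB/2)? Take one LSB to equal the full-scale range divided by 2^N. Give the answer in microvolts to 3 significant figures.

Full-scale range = 0.095 V − (-0.095 V) = 0.19 V.
0.19 V / 32.7 µV = 5810. Since 2^12 = 4096 and 2^13 = 8192, N = 13.
LSB = 0.19 V ÷ 2^13 = 0.19/8192 V = 23.193 µV.
RMS noise = LSB/√12 = 6.70 µV.

6.70 µV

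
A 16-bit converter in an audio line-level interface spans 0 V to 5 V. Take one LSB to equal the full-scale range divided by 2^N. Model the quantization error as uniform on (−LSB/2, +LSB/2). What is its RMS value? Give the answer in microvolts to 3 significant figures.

Full-scale range = 5 V.
One LSB is 5 V / 65536 = 76.294 µV.
V_rms = LSB/√12 = 76.294 µV / √12 = 22.0 µV.

22.0 µV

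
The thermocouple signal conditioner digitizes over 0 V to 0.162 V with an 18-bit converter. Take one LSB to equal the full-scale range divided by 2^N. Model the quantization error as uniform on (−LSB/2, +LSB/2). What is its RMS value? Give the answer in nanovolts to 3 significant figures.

178 nV

V_FS = 0.162 V.
LSB = 0.162 V / 2^18 = 0.61798 µV.
σ_q = LSB/√12 = 0.61798 µV/3.4641 = 178 nV.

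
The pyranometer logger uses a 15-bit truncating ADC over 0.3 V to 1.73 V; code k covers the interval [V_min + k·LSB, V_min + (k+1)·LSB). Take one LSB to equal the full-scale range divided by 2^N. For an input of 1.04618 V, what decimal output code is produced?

Full-scale range = 1.73 V − (0.3 V) = 1.43 V. LSB = 1.43 V / 2^15 ≈ 43.64 µV.
code = ⌊(V_in − V_min)/LSB⌋ = ⌊(V_in − V_min) × 2^15 / range⌋
     = ⌊(1.04618 − (0.3)) × 32768 / 1.43⌋ = ⌊0.74618 × 32768/1.43⌋
     = ⌊17098.480⌋ = 17098.

17098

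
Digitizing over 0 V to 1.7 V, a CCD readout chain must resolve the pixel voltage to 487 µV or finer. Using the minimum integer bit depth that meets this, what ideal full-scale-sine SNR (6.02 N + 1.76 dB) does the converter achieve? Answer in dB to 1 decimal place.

74.0 dB

Full-scale range = 1.7 V.
Required number of levels: 1.7/487 µV = 3490.8; smallest N with 2^N ≥ that is 12.
6.02(12) + 1.76 = 74.00 dB.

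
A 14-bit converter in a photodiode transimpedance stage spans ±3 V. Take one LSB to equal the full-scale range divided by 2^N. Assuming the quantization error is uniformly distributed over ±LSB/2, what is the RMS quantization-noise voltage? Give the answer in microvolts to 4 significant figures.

105.7 µV

The full-scale span is 3 − (-3) = 6 V.
LSB = 6 V ÷ 2^14 = 6/16384 V = 366.211 µV.
V_rms = LSB/√12 = 366.211 µV / √12 = 105.7 µV.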